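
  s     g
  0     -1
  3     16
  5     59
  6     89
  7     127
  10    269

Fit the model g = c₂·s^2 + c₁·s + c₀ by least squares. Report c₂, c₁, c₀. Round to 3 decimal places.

Normal-equation sums: Σs^2·s^2 = 14403, Σs^2·s = 1711, Σs^2 = 219, Σs·s = 219, Σs = 31, Σ1 = 6.
For Mᵀg: Σs^2·g = 37946, Σs·g = 4456, Σg = 559.
Inverting the 3×3 Gram matrix, [c₂, c₁, c₀]ᵀ = [52939/17688, -16693/5896, -3200/2211]ᵀ.

c₂ = 2.993, c₁ = -2.831, c₀ = -1.447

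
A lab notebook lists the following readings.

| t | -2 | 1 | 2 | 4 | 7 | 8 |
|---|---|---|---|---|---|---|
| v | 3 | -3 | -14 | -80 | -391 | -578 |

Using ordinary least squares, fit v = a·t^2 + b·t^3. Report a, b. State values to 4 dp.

a = -1.0091, b = -1.0006

Compute the Gram sums: Σt^2·t^2 = 6786, Σt^2·t^3 = 50600, Σt^3·t^3 = 384018.
Right-hand side: Σt^2·v = -57478, Σt^3·v = -435308.
So MᵀM·[a, b]ᵀ = Mᵀv: [[6786, 50600]; [50600, 384018]]·[a, b]ᵀ = [-57478, -435308]ᵀ.
Δ = 6786·384018 − 50600² = 45586148.
a = ((-57478)·384018 − 50600·(-435308))/45586148 = -11500451/11396537; b = (6786·(-435308) − 50600·(-57478))/45586148 = -11403322/11396537.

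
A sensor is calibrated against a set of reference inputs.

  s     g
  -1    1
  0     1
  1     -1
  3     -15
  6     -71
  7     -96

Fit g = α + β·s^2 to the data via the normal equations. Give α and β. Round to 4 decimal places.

α = 1.9118, β = -2.0049

Normal-equation sums: Σ1 = 6, Σs^2 = 96, Σs^2·s^2 = 3780.
For Aᵀg: Σg = -181, Σs^2·g = -7395.
Determinant 6·3780 − 96² = 13464.
α = ((-181)·3780 − 96·(-7395))/13464 = 65/34; β = (6·(-7395) − 96·(-181))/13464 = -409/204.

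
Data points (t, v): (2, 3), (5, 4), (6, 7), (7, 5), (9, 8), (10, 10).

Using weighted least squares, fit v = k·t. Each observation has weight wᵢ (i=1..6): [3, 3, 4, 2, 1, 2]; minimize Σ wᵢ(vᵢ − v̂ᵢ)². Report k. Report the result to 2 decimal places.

Sums needed: Σwᵢ·t·t = 610.
And Σwᵢ·t·v = 588.
So AᵀWA·[k]ᵀ = AᵀWv: [[610]]·[k]ᵀ = [588]ᵀ.
k = 588/610 = 0.963934.

k = 0.96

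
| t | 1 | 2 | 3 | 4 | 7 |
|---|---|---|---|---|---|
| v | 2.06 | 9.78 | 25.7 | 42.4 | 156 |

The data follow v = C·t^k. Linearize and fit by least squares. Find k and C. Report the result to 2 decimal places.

k = 2.21, C = 2.10

Taking logs, ln v = k·ln t + ln C, so regress ln v on ln t.
XᵀX = [[7.3958, 5.1240]; [5.1240, 5]], rhs = [20.1685, 15.0465]ᵀ  (here Σln t = 5.1240, Σ(ln t)² = 7.3958, Σln v = 15.0465, Σln t·ln v = 20.1685).
Slope k = (n·Σln t·ln v − Σln t·Σln v)/(n·Σ(ln t)² − (Σln t)²) = (5·20.1685 − 5.1240·15.0465)/10.7239 = 2.21416; ln C = (Σln v − k·Σln t)/n = 0.74026, so C = exp(0.74026) = 2.09647.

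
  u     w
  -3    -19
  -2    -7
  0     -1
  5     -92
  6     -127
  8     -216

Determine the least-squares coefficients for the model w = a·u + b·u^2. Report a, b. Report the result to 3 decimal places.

a = -2.921, b = -3.027

Forming AᵀA = [[138, 818]; [818, 6114]] and Aᵀw = [-2879, -20895]ᵀ gives AᵀA·[a, b]ᵀ = Aᵀw.
Eliminating b: 6114·(row 1) − 818·(row 2) gives 174608·a = 6114·(-2879) − 818·(-20895) = -510096, so a = -31881/10913.
Then b = ((-20895) − 818·(-31881/10913))/6114 = -66061/21826.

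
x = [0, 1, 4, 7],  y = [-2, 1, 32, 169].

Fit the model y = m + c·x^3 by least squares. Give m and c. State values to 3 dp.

Sums needed: Σ1 = 4, Σx^3 = 408, Σx^3·x^3 = 121746.
And Σy = 200, Σx^3·y = 60016.
AᵀA·[m, c]ᵀ = Aᵀy becomes [[4, 408]; [408, 121746]]·[m, c]ᵀ = [200, 60016]ᵀ.
Eliminating c: 121746·(row 1) − 408·(row 2) gives 320520·m = 121746·200 − 408·60016 = -137328, so m = -5722/13355.
Then c = (60016 − 408·(-5722/13355))/121746 = 19808/40065.

m = -0.428, c = 0.494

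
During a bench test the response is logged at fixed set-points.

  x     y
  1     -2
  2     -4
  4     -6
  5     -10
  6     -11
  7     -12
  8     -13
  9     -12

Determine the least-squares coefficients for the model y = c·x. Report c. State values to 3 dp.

c = -1.616

With design matrix A, AᵀA = [[276]] and Aᵀy = [-446]ᵀ.
Hence c = -446 / 276 ≈ -1.61594.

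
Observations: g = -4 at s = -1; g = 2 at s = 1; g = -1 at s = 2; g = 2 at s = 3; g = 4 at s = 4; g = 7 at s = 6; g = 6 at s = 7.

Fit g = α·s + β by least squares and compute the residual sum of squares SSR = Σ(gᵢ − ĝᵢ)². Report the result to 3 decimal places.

Sums needed: Σs·s = 116, Σs = 22, Σ1 = 7.
For Mᵀg: Σs·g = 110, Σg = 16.
Eliminating β: 7·(row 1) − 22·(row 2) gives 328·α = 7·110 − 22·16 = 418, so α = 209/164.
Then β = (16 − 22·(209/164))/7 = -141/82.
Residuals: -165/164, 401/164, -75/41, -17/164, 51/82, 44/41, -197/164; SSR = 1093/82.

SSR = 13.329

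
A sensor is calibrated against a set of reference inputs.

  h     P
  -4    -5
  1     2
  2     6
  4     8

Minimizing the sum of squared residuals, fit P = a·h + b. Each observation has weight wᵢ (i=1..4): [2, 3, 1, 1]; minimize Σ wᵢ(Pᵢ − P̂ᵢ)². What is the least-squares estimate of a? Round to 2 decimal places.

From the data, Σwᵢ·h·h = 55, Σwᵢ·h = 1, Σwᵢ·1 = 7.
Right-hand side: Σwᵢ·h·P = 90, Σwᵢ·P = 10.
Δ = 55·7 − 1² = 384.
a = (90·7 − 1·10)/384 = 155/96; b = (55·10 − 1·90)/384 = 115/96.

a = 1.61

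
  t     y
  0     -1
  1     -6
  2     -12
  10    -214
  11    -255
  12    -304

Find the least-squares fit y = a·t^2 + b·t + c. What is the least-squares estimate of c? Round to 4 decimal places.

The normal equations are: 45394·a + 4068·b + 370·c = -96085;  4068·a + 370·b + 36·c = -8623;  370·a + 36·b + 6·c = -792.
(Σt^2·t^2 = 45394, Σt^2·t = 4068, Σt^2 = 370, Σt·t = 370, Σt = 36, Σ1 = 6, Σt^2·y = -96085, Σt·y = -8623, Σy = -792.)
Solving the 3×3 system (Gaussian elimination) gives a = -2379/1204, b = -9439/6622, c = -21185/13244.

c = -1.5996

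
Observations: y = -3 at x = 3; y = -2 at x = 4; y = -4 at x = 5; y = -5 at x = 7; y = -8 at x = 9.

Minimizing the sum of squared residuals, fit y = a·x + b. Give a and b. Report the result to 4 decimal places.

MᵀM·[a, b]ᵀ = Mᵀy reads: 180·a + 28·b = -144;  28·a + 5·b = -22.
(Σx·x = 180, Σx = 28, Σ1 = 5, Σx·y = -144, Σy = -22.)
Determinant 180·5 − 28² = 116.
a = ((-144)·5 − 28·(-22))/116 = -26/29; b = (180·(-22) − 28·(-144))/116 = 18/29.

a = -0.8966, b = 0.6207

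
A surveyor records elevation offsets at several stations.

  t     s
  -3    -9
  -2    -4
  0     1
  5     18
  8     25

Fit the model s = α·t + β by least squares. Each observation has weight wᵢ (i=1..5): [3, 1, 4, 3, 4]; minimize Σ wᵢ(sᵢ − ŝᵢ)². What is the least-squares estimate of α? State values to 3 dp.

α = 3.099

Setting ∂/∂α … = 0 gives: 362·α + 36·β = 1159;  36·α + 15·β = 127.
(Σwᵢ·t·t = 362, Σwᵢ·t = 36, Σwᵢ·1 = 15, Σwᵢ·t·s = 1159, Σwᵢ·s = 127.)
det = 362·15 − 36² = 4134.
α = (1159·15 − 36·127)/4134 = 4271/1378; β = (362·127 − 36·1159)/4134 = 2125/2067.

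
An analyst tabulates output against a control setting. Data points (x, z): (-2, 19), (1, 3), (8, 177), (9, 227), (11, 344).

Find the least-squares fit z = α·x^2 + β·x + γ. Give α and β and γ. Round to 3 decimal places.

α = 3.049, β = -2.464, γ = 2.064

The normal equations are: 25315·α + 2565·β + 271·γ = 71418;  2565·α + 271·β + 27·γ = 7208;  271·α + 27·β + 5·γ = 770.
(Σx^2·x^2 = 25315, Σx^2·x = 2565, Σx^2 = 271, Σx·x = 271, Σx = 27, Σ1 = 5, Σx^2·z = 71418, Σx·z = 7208, Σz = 770.)
Row-reducing yields α = 445696/146191, β = -360193/146191, γ = 301733/146191.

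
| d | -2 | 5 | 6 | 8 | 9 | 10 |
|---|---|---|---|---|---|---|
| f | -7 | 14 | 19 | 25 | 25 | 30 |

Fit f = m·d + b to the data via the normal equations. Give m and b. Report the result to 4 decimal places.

Sums needed: Σd·d = 310, Σd = 36, Σ1 = 6.
Moment sums: Σd·f = 923, Σf = 106.
Normal equations: [[310, 36]; [36, 6]]·[m, b]ᵀ = [923, 106]ᵀ.
Determinant 310·6 − 36² = 564.
m = (923·6 − 36·106)/564 = 287/94; b = (310·106 − 36·923)/564 = -92/141.

m = 3.0532, b = -0.6525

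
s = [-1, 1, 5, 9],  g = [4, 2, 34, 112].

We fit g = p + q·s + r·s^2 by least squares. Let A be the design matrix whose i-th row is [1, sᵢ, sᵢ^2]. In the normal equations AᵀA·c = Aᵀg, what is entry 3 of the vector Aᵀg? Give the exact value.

9928

Entry 3 ↔ basis s^2, so (Aᵀg)_{3} = Σᵢ (s^2)·gᵢ = (1)·(4) + (1)·(2) + (25)·(34) + (81)·(112) = 9928.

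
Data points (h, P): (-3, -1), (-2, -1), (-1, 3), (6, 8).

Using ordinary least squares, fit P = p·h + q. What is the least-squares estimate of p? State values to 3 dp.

p = 1.000

Sums needed: Σh·h = 50, Σh = 0, Σ1 = 4.
For MᵀP: Σh·P = 50, ΣP = 9.
Normal equations: [[50, 0]; [0, 4]]·[p, q]ᵀ = [50, 9]ᵀ.
Eliminating q: 4·(row 1) − 0·(row 2) gives 200·p = 4·50 − 0·9 = 200, so p = 1.
Then q = (9 − 0·1)/4 = 9/4.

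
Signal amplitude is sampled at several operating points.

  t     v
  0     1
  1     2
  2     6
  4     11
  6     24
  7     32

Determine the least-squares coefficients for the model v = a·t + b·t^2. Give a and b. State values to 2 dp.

a = 1.24, b = 0.47

The normal equations are: 106·a + 632·b = 426;  632·a + 3970·b = 2634.
(Σt·t = 106, Σt·t^2 = 632, Σt^2·t^2 = 3970, Σt·v = 426, Σt^2·v = 2634.)
Eliminating b: 3970·(row 1) − 632·(row 2) gives 21396·a = 3970·426 − 632·2634 = 26532, so a = 2211/1783.
Then b = (2634 − 632·(2211/1783))/3970 = 831/1783.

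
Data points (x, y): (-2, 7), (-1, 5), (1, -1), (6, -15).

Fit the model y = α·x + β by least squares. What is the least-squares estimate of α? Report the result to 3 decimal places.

Compute the Gram sums: Σx·x = 42, Σx = 4, Σ1 = 4.
Right-hand side: Σx·y = -110, Σy = -4.
AᵀA·[α, β]ᵀ = Aᵀy becomes [[42, 4]; [4, 4]]·[α, β]ᵀ = [-110, -4]ᵀ.
det = 42·4 − 4² = 152.
α = ((-110)·4 − 4·(-4))/152 = -53/19; β = (42·(-4) − 4·(-110))/152 = 34/19.

α = -2.789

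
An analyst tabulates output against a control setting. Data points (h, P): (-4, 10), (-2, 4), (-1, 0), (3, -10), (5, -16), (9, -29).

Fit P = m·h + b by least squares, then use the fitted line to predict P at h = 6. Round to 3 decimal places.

Normal-equation sums: Σh·h = 136, Σh = 10, Σ1 = 6.
Right-hand side: Σh·P = -419, ΣP = -41.
det = 136·6 − 10² = 716.
m = ((-419)·6 − 10·(-41))/716 = -526/179; b = (136·(-41) − 10·(-419))/716 = -693/358.
At h = 6: P̂ = (-526/179)·(6) + (-693/358)·(1) = -7005/358.

P̂ = -19.567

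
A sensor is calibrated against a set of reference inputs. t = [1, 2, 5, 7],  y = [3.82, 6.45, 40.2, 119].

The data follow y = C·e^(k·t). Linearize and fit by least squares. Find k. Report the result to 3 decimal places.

k = 0.580

Let Y = ln y. Fitting Y = k·t + ln C by least squares:
XᵀX = [[79.0000, 15.0000]; [15.0000, 4]], rhs = [56.9916, 11.6773]ᵀ  (here Σt = 15.0000, Σ(t)² = 79.0000, Σln y = 11.6773, Σt·ln y = 56.9916).
Slope k = (n·Σt·ln y − Σt·Σln y)/(n·Σ(t)² − (Σt)²) = (4·56.9916 − 15.0000·11.6773)/91.0000 = 0.58029; ln C = (Σln y − k·Σt)/n = 0.74323.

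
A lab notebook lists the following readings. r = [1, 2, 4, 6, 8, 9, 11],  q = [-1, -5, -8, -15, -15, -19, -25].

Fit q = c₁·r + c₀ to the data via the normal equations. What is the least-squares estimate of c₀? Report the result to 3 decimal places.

With design matrix A, AᵀA = [[323, 41]; [41, 7]] and Aᵀq = [-699, -88]ᵀ.
det = 323·7 − 41² = 580.
c₁ = ((-699)·7 − 41·(-88))/580 = -257/116; c₀ = (323·(-88) − 41·(-699))/580 = 47/116.

c₀ = 0.405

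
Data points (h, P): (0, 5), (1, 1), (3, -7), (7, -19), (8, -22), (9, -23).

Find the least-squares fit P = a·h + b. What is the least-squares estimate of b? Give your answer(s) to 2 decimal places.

Normal-equation sums: Σh·h = 204, Σh = 28, Σ1 = 6.
And Σh·P = -536, ΣP = -65.
XᵀX·[a, b]ᵀ = XᵀP becomes [[204, 28]; [28, 6]]·[a, b]ᵀ = [-536, -65]ᵀ.
Determinant 204·6 − 28² = 440.
a = ((-536)·6 − 28·(-65))/440 = -349/110; b = (204·(-65) − 28·(-536))/440 = 437/110.

b = 3.97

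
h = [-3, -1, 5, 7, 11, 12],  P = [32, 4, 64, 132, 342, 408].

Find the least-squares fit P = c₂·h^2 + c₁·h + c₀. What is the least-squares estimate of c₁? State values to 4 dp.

c₁ = -2.0399

The normal equations are: 38485·c₂ + 3499·c₁ + 349·c₀ = 108494;  3499·c₂ + 349·c₁ + 31·c₀ = 9802;  349·c₂ + 31·c₁ + 6·c₀ = 982.
Solving the 3×3 system (Gaussian elimination) gives c₂ = 114731/38049, c₁ = -77615/38049, c₀ = -15052/12683.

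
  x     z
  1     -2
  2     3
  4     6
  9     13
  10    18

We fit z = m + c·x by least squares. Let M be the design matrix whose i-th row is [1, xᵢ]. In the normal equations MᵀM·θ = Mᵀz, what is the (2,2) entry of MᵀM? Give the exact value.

202

Row 2 ↔ basis x, column 2 ↔ basis x, so (MᵀM)_{2,2} = Σᵢ (x)·(x) = (1)·(1) + (2)·(2) + (4)·(4) + (9)·(9) + (10)·(10) = 202.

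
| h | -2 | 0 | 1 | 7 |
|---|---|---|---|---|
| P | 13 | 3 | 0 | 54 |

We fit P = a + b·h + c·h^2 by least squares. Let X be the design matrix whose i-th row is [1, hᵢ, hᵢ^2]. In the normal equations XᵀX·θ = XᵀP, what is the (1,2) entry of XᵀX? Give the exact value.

Row 1 ↔ basis 1, column 2 ↔ basis h, so (XᵀX)_{1,2} = Σᵢ h = (1)·(-2) + (1)·(0) + (1)·(1) + (1)·(7) = 6.

6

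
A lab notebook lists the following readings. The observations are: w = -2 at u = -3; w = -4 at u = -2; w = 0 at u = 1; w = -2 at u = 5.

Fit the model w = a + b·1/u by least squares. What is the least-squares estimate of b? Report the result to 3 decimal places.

The normal equations are: 4·a + (11/30)·b = -8;  (11/30)·a + (1261/900)·b = 34/15.
(Σ1 = 4, Σ1/u = 11/30, Σ1/u·1/u = 1261/900, Σw = -8, Σ1/u·w = 34/15.)
Δ = 4·(1261/900) − (11/30)² = 547/100.
a = ((-8)·(1261/900) − (11/30)·(34/15))/(547/100) = -1204/547; b = (4·(34/15) − (11/30)·(-8))/(547/100) = 1200/547.

b = 2.194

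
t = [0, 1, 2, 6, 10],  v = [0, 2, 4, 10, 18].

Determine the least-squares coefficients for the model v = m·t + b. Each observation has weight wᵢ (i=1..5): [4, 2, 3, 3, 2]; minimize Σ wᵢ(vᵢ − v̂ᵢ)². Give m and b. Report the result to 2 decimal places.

m = 1.75, b = 0.12

AᵀWA·[m, b]ᵀ = AᵀWv reads: 322·m + 46·b = 568;  46·m + 14·b = 82.
(Σwᵢ·t·t = 322, Σwᵢ·t = 46, Σwᵢ·1 = 14, Σwᵢ·t·v = 568, Σwᵢ·v = 82.)
Δ = 322·14 − 46² = 2392.
m = (568·14 − 46·82)/2392 = 1045/598; b = (322·82 − 46·568)/2392 = 3/26.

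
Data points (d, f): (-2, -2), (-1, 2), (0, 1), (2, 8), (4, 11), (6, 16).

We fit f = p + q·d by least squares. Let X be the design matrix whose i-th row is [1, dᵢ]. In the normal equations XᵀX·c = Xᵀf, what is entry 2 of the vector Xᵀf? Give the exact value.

Entry 2 ↔ basis d, so (Xᵀf)_{2} = Σᵢ (d)·fᵢ = (-2)·(-2) + (-1)·(2) + (0)·(1) + (2)·(8) + (4)·(11) + (6)·(16) = 158.

158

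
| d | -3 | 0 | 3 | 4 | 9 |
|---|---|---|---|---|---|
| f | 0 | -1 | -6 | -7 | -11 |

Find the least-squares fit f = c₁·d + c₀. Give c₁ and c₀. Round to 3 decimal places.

c₁ = -0.985, c₀ = -2.438

From the data, Σd·d = 115, Σd = 13, Σ1 = 5.
Moment sums: Σd·f = -145, Σf = -25.
Normal equations: [[115, 13]; [13, 5]]·[c₁, c₀]ᵀ = [-145, -25]ᵀ.
Determinant 115·5 − 13² = 406.
c₁ = ((-145)·5 − 13·(-25))/406 = -200/203; c₀ = (115·(-25) − 13·(-145))/406 = -495/203.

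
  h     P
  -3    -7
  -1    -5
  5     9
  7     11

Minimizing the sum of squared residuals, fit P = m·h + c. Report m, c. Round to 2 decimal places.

Normal-equation sums: Σh·h = 84, Σh = 8, Σ1 = 4.
Right-hand side: Σh·P = 148, ΣP = 8.
MᵀM·[m, c]ᵀ = MᵀP becomes [[84, 8]; [8, 4]]·[m, c]ᵀ = [148, 8]ᵀ.
Determinant 84·4 − 8² = 272.
m = (148·4 − 8·8)/272 = 33/17; c = (84·8 − 8·148)/272 = -32/17.

m = 1.94, c = -1.88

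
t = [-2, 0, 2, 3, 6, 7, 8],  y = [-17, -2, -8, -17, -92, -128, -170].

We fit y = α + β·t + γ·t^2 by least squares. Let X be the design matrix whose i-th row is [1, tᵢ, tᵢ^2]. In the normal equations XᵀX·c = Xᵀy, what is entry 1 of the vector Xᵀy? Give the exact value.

Entry 1 ↔ basis 1, so (Xᵀy)_{1} = Σᵢ yᵢ = (1)·(-17) + (1)·(-2) + (1)·(-8) + (1)·(-17) + (1)·(-92) + (1)·(-128) + (1)·(-170) = -434.

-434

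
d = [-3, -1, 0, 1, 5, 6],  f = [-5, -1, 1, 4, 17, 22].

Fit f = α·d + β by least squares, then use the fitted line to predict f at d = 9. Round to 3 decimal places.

f̂ = 29.625

Compute the Gram sums: Σd·d = 72, Σd = 8, Σ1 = 6.
And Σd·f = 237, Σf = 38.
Δ = 72·6 − 8² = 368.
α = (237·6 − 8·38)/368 = 559/184; β = (72·38 − 8·237)/368 = 105/46.
At d = 9: f̂ = (559/184)·(9) + (105/46)·(1) = 237/8.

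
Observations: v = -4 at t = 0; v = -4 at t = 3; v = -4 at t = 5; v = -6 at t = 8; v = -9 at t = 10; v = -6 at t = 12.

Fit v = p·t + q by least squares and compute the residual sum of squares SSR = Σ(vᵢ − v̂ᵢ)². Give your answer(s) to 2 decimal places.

Sums needed: Σt·t = 342, Σt = 38, Σ1 = 6.
And Σt·v = -242, Σv = -33.
Eliminating q: 6·(row 1) − 38·(row 2) gives 608·p = 6·(-242) − 38·(-33) = -198, so p = -99/304.
Then q = ((-33) − 38·(-99/304))/6 = -55/16.
Residuals: -9/16, 63/152, 81/76, 13/304, -701/304, 409/304; SSR = 2661/304.

SSR = 8.75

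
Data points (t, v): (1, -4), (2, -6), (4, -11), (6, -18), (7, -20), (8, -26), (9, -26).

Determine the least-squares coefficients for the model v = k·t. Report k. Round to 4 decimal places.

k = -2.9880

Normal-equation sums: Σt·t = 251.
For Aᵀv: Σt·v = -750.
So AᵀA·[k]ᵀ = Aᵀv: [[251]]·[k]ᵀ = [-750]ᵀ.
k = (-750)/251 = -2.98805.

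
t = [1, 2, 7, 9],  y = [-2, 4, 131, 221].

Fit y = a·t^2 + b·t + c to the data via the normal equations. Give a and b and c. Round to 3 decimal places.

a = 2.905, b = -1.051, c = -4.556

AᵀA·[a, b, c]ᵀ = Aᵀy reads: 8979·a + 1081·b + 135·c = 24334;  1081·a + 135·b + 19·c = 2912;  135·a + 19·b + 4·c = 354.
(Σt^2·t^2 = 8979, Σt^2·t = 1081, Σt^2 = 135, Σt·t = 135, Σt = 19, Σ1 = 4, Σt^2·y = 24334, Σt·y = 2912, Σy = 354.)
Inverting the 3×3 Gram matrix, [a, b, c]ᵀ = [26367/9076, -9539/9076, -20675/4538]ᵀ.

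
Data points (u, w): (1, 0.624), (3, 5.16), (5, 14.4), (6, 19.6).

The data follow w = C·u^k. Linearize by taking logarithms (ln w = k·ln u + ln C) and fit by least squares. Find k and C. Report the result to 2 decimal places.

k = 1.93, C = 0.62

With ln wᵢ as the transformed response and ln uᵢ as the regressor:
Σln u = 4.4998, Σ(ln u)² = 7.0076, Σln w = 6.8121, Σln u·ln w = 11.4269.
Normal system: [[7.0076, 4.4998]; [4.4998, 4]]·[k, ln C]ᵀ = [11.4269, 6.8121]ᵀ.
Slope k = (n·Σln u·ln w − Σln u·Σln w)/(n·Σ(ln u)² − (Σln u)²) = (4·11.4269 − 4.4998·6.8121)/7.7823 = 1.93447; ln C = (Σln w − k·Σln u)/n = -0.47317, so C = exp(-0.47317) = 0.62303.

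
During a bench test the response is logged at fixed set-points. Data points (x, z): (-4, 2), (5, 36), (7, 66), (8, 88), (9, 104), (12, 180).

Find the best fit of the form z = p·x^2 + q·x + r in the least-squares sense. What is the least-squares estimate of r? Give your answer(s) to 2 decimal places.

r = -3.68

Compute the Gram sums: Σx^2·x^2 = 34675, Σx^2·x = 3373, Σx^2 = 379, Σx·x = 379, Σx = 37, Σ1 = 6.
And Σx^2·z = 44142, Σx·z = 4434, Σz = 476.
So MᵀM·[p, q, r]ᵀ = Mᵀz: [[34675, 3373, 379]; [3373, 379, 37]; [379, 37, 6]]·[p, q, r]ᵀ = [44142, 4434, 476]ᵀ.
Row-reducing yields p = 28528/27311, q = 377232/136555, r = -502994/136555.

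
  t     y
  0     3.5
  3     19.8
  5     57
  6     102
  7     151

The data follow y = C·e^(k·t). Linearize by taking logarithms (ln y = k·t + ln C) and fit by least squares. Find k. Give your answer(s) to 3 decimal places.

k = 0.544

Taking logs, ln y = k·t + ln C, so regress ln y on t.
Σt = 21.0000, Σ(t)² = 119.0000, Σln y = 17.9237, Σt·ln y = 92.0431.
Equations: 119.0000·k + 21.0000·ln C = 92.0431;  21.0000·k + 5·ln C = 17.9237.
Δ = 119.0000·5 − (21.0000)² = 154.0000; k = (92.0431·5 − 21.0000·17.9237)/154.0000 = 0.54426, ln C = (119.0000·17.9237 − 21.0000·92.0431)/154.0000 = 1.29884.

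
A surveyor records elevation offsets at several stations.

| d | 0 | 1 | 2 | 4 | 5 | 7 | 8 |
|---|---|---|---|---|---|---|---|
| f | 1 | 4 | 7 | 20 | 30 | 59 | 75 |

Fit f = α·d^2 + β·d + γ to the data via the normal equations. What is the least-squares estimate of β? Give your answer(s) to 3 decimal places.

Setting ∂/∂α … = 0 gives: 7395·α + 1053·β + 159·γ = 8793;  1053·α + 159·β + 27·γ = 1261;  159·α + 27·β + 7·γ = 196.
(Σd^2·d^2 = 7395, Σd^2·d = 1053, Σd^2 = 159, Σd·d = 159, Σd = 27, Σ1 = 7, Σd^2·f = 8793, Σd·f = 1261, Σf = 196.)
Solving the 3×3 system (Gaussian elimination) gives α = 6253/5522, β = 2137/16566, γ = 4918/2761.

β = 0.129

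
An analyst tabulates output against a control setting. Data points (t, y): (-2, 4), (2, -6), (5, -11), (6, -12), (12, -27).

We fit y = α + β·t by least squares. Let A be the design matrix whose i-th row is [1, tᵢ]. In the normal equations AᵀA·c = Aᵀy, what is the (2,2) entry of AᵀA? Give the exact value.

213

Row 2 ↔ basis t, column 2 ↔ basis t, so (AᵀA)_{2,2} = Σᵢ (t)·(t) = (-2)·(-2) + (2)·(2) + (5)·(5) + (6)·(6) + (12)·(12) = 213.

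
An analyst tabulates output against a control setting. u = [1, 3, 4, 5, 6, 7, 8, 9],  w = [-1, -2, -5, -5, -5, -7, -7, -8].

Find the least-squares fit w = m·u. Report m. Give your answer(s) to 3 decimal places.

Normal-equation sums: Σu·u = 281.
Right-hand side: Σu·w = -259.
So AᵀA·[m]ᵀ = Aᵀw: [[281]]·[m]ᵀ = [-259]ᵀ.
Hence m = -259 / 281 ≈ -0.921708.

m = -0.922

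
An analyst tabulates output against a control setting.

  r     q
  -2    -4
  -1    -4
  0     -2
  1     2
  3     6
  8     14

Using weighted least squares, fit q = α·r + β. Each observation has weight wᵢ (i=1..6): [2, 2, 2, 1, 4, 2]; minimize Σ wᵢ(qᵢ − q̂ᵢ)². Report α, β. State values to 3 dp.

α = 1.950, β = -0.834

Normal-equation sums: Σwᵢ·r·r = 175, Σwᵢ·r = 23, Σwᵢ·1 = 13.
For AᵀWq: Σwᵢ·r·q = 322, Σwᵢ·q = 34.
So AᵀWA·[α, β]ᵀ = AᵀWq: [[175, 23]; [23, 13]]·[α, β]ᵀ = [322, 34]ᵀ.
Δ = 175·13 − 23² = 1746.
α = (322·13 − 23·34)/1746 = 1702/873; β = (175·34 − 23·322)/1746 = -728/873.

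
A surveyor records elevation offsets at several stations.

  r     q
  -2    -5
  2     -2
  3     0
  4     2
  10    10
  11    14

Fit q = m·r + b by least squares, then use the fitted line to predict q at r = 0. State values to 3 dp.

q̂ = -3.619

From the data, Σr·r = 254, Σr = 28, Σ1 = 6.
Right-hand side: Σr·q = 268, Σq = 19.
Normal equations: [[254, 28]; [28, 6]]·[m, b]ᵀ = [268, 19]ᵀ.
Eliminating b: 6·(row 1) − 28·(row 2) gives 740·m = 6·268 − 28·19 = 1076, so m = 269/185.
Then b = (19 − 28·(269/185))/6 = -1339/370.
At r = 0: q̂ = (269/185)·(0) + (-1339/370)·(1) = -1339/370.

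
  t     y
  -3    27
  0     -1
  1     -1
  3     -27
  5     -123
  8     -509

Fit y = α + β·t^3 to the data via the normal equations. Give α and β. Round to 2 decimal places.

MᵀM·[α, β]ᵀ = Mᵀy reads: 6·α + 638·β = -634;  638·α + 279228·β = -277442.
(Σ1 = 6, Σt^3 = 638, Σt^3·t^3 = 279228, Σy = -634, Σt^3·y = -277442.)
Determinant 6·279228 − 638² = 1268324.
α = ((-634)·279228 − 638·(-277442))/1268324 = -5639/317081; β = (6·(-277442) − 638·(-634))/1268324 = -315040/317081.

α = -0.02, β = -0.99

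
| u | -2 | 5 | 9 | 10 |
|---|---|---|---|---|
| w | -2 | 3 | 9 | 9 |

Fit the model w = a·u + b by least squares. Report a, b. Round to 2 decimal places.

The normal system MᵀM·[a, b]ᵀ = Mᵀw is [[210, 22]; [22, 4]]·[a, b]ᵀ = [190, 19]ᵀ.
det = 210·4 − 22² = 356.
a = (190·4 − 22·19)/356 = 171/178; b = (210·19 − 22·190)/356 = -95/178.

a = 0.96, b = -0.53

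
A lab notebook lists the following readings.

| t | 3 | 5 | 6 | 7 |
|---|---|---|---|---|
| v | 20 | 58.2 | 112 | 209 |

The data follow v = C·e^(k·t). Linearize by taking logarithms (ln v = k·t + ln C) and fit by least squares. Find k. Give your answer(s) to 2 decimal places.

With ln vᵢ as the transformed response and tᵢ as the regressor:
Sums: Σt = 21.0000, Σ(t)² = 119.0000, Σln v = 17.1205, Σt·ln v = 95.0140.
Normal system: [[119.0000, 21.0000]; [21.0000, 4]]·[k, ln C]ᵀ = [95.0140, 17.1205]ᵀ.
Δ = 119.0000·4 − (21.0000)² = 35.0000; k = (95.0140·4 − 21.0000·17.1205)/35.0000 = 0.58647, ln C = (119.0000·17.1205 − 21.0000·95.0140)/35.0000 = 1.20116.

k = 0.59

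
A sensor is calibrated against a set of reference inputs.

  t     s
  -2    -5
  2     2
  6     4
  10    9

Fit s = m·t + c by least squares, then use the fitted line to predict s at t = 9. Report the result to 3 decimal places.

From the data, Σt·t = 144, Σt = 16, Σ1 = 4.
For Aᵀs: Σt·s = 128, Σs = 10.
Normal equations: [[144, 16]; [16, 4]]·[m, c]ᵀ = [128, 10]ᵀ.
det = 144·4 − 16² = 320.
m = (128·4 − 16·10)/320 = 11/10; c = (144·10 − 16·128)/320 = -19/10.
At t = 9: ŝ = (11/10)·(9) + (-19/10)·(1) = 8.

ŝ = 8.000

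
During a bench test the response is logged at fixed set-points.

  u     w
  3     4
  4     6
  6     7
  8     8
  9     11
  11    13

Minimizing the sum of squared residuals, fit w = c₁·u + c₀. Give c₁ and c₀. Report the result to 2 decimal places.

The normal system XᵀX·[c₁, c₀]ᵀ = Xᵀw is [[327, 41]; [41, 6]]·[c₁, c₀]ᵀ = [384, 49]ᵀ.
det = 327·6 − 41² = 281.
c₁ = (384·6 − 41·49)/281 = 295/281; c₀ = (327·49 − 41·384)/281 = 279/281.

c₁ = 1.05, c₀ = 0.99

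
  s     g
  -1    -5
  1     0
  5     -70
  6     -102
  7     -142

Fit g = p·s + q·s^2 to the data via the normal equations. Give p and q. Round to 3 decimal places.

p = 2.143, q = -3.203

From the data, Σs·s = 112, Σs·s^2 = 684, Σs^2·s^2 = 4324.
And Σs·g = -1951, Σs^2·g = -12385.
Normal equations: [[112, 684]; [684, 4324]]·[p, q]ᵀ = [-1951, -12385]ᵀ.
Eliminating q: 4324·(row 1) − 684·(row 2) gives 16432·p = 4324·(-1951) − 684·(-12385) = 35216, so p = 2201/1027.
Then q = ((-12385) − 684·(2201/1027))/4324 = -13159/4108.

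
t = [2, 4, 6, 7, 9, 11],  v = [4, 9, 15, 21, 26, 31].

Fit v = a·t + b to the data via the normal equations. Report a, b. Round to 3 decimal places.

a = 3.121, b = -2.623

Sums needed: Σt·t = 307, Σt = 39, Σ1 = 6.
Moment sums: Σt·v = 856, Σv = 106.
Normal equations: [[307, 39]; [39, 6]]·[a, b]ᵀ = [856, 106]ᵀ.
Eliminating b: 6·(row 1) − 39·(row 2) gives 321·a = 6·856 − 39·106 = 1002, so a = 334/107.
Then b = (106 − 39·(334/107))/6 = -842/321.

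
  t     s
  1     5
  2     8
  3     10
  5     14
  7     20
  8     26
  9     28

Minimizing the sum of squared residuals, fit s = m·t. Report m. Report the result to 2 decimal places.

m = 3.09

Sums needed: Σt·t = 233.
For Aᵀs: Σt·s = 721.
m = 721/233 = 3.09442.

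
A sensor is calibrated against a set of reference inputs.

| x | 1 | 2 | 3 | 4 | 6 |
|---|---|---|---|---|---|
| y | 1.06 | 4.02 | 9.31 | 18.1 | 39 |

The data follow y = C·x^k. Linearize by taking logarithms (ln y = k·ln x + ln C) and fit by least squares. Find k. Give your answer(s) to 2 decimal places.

Linearized form: ln y = k·ln x + ln C. From the 5 transformed points,
Over the data: Σln x = 4.9698, Σ(ln x)² = 6.8196, Σln y = 10.2401, Σln x·ln y = 13.9943.
Normal system: [[6.8196, 4.9698]; [4.9698, 5]]·[k, ln C]ᵀ = [13.9943, 10.2401]ᵀ.
Solving (det = 9.3990): k = 2.02999, ln C = 0.03029.

k = 2.03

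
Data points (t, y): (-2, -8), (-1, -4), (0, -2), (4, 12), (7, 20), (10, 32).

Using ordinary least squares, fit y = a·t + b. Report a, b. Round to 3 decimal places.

Entries of AᵀA: Σt·t = 170, Σt = 18, Σ1 = 6.
For Aᵀy: Σt·y = 528, Σy = 50.
Normal equations: [[170, 18]; [18, 6]]·[a, b]ᵀ = [528, 50]ᵀ.
Δ = 170·6 − 18² = 696.
a = (528·6 − 18·50)/696 = 189/58; b = (170·50 − 18·528)/696 = -251/174.

a = 3.259, b = -1.443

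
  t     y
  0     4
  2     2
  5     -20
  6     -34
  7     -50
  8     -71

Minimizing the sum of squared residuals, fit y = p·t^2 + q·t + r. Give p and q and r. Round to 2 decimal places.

p = -1.49, q = 2.65, r = 3.56

Setting ∂/∂p … = 0 gives: 8434·p + 1204·q + 178·r = -8710;  1204·p + 178·q + 28·r = -1218;  178·p + 28·q + 6·r = -169.
Solving the 3×3 system (Gaussian elimination) gives p = -22013/14820, q = 1960/741, r = 1351/380.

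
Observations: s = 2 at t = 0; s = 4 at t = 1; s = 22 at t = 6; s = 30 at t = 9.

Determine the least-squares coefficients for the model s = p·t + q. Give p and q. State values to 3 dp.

Normal-equation sums: Σt·t = 118, Σt = 16, Σ1 = 4.
And Σt·s = 406, Σs = 58.
So MᵀM·[p, q]ᵀ = Mᵀs: [[118, 16]; [16, 4]]·[p, q]ᵀ = [406, 58]ᵀ.
Determinant 118·4 − 16² = 216.
p = (406·4 − 16·58)/216 = 29/9; q = (118·58 − 16·406)/216 = 29/18.

p = 3.222, q = 1.611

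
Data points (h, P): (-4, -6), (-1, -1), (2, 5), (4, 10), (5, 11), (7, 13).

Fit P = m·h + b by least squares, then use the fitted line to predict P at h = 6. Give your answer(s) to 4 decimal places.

P̂ = 12.3521

The normal system XᵀX·[m, b]ᵀ = XᵀP is [[111, 13]; [13, 6]]·[m, b]ᵀ = [221, 32]ᵀ.
Eliminating b: 6·(row 1) − 13·(row 2) gives 497·m = 6·221 − 13·32 = 910, so m = 130/71.
Then b = (32 − 13·(130/71))/6 = 97/71.
At h = 6: P̂ = (130/71)·(6) + (97/71)·(1) = 877/71.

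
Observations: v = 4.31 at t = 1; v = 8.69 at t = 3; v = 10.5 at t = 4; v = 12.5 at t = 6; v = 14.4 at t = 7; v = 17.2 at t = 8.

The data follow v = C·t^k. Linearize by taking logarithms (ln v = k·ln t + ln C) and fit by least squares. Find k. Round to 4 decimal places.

k = 0.6340

With ln vᵢ as the transformed response and ln tᵢ as the regressor:
Over the data: Σln t = 8.3020, Σ(ln t)² = 14.4498, Σln v = 14.0124, Σln t·ln v = 21.2666.
Normal system: [[14.4498, 8.3020]; [8.3020, 6]]·[k, ln C]ᵀ = [21.2666, 14.0124]ᵀ.
Slope k = (n·Σln t·ln v − Σln t·Σln v)/(n·Σ(ln t)² − (Σln t)²) = (6·21.2666 − 8.3020·14.0124)/17.7753 = 0.63396; ln C = (Σln v − k·Σln t)/n = 1.45821.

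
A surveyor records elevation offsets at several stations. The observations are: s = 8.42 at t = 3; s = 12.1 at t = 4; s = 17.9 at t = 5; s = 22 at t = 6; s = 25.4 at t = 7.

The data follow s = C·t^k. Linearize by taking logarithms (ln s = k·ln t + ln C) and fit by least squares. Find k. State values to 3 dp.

Let Y = ln s. Fitting Y = k·ln t + ln C by least squares:
Sums: Σln t = 7.8320, Σ(ln t)² = 12.7160, Σln s = 13.8344, Σln t·ln s = 22.2729.
Normal system: [[12.7160, 7.8320]; [7.8320, 5]]·[k, ln C]ᵀ = [22.2729, 13.8344]ᵀ.
Δ = 12.7160·5 − (7.8320)² = 2.2397; k = (22.2729·5 − 7.8320·13.8344)/2.2397 = 1.34534, ln C = (12.7160·13.8344 − 7.8320·22.2729)/2.2397 = 0.65954.

k = 1.345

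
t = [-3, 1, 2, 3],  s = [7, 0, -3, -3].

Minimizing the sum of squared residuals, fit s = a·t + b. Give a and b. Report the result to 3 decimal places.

a = -1.771, b = 1.578

XᵀX·[a, b]ᵀ = Xᵀs reads: 23·a + 3·b = -36;  3·a + 4·b = 1.
(Σt·t = 23, Σt = 3, Σ1 = 4, Σt·s = -36, Σs = 1.)
Eliminating b: 4·(row 1) − 3·(row 2) gives 83·a = 4·(-36) − 3·1 = -147, so a = -147/83.
Then b = (1 − 3·(-147/83))/4 = 131/83.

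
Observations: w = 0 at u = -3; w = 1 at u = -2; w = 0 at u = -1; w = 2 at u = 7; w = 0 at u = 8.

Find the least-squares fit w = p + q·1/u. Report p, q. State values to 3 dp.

XᵀX·[p, q]ᵀ = Xᵀw reads: 5·p + (-263/168)·q = 3;  (-263/168)·p + (39433/28224)·q = -3/14.
det = 5·(39433/28224) − (-263/168)² = 31999/7056.
p = (3·(39433/28224) − (-263/168)·(-3/14))/(31999/7056) = 108831/127996; q = (5·(-3/14) − (-263/168)·3)/(31999/7056) = 25578/31999.

p = 0.850, q = 0.799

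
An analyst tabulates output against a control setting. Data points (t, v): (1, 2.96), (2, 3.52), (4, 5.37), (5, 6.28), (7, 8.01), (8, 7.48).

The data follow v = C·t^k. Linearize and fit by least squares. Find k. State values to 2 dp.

Let Y = ln v. Fitting Y = k·ln t + ln C by least squares:
Σln t = 7.7142, Σ(ln t)² = 13.1032, Σln v = 9.9548, Σln t·ln v = 14.3927.
Equations: 13.1032·k + 7.7142·ln C = 14.3927;  7.7142·k + 6·ln C = 9.9548.
Solving (det = 19.1098): k = 0.50042, ln C = 1.01574.

k = 0.50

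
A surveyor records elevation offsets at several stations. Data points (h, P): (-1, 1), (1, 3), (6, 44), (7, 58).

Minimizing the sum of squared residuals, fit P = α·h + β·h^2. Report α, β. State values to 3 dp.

Normal-equation sums: Σh·h = 87, Σh·h^2 = 559, Σh^2·h^2 = 3699.
And Σh·P = 672, Σh^2·P = 4430.
Normal equations: [[87, 559]; [559, 3699]]·[α, β]ᵀ = [672, 4430]ᵀ.
det = 87·3699 − 559² = 9332.
α = (672·3699 − 559·4430)/9332 = 4679/4666; β = (87·4430 − 559·672)/9332 = 4881/4666.

α = 1.003, β = 1.046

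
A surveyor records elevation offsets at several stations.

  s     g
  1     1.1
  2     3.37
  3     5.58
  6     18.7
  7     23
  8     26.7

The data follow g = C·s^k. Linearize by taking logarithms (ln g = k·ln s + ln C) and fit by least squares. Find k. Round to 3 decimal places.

Taking logs, ln g = k·ln s + ln C, so regress ln g on ln s.
AᵀA = [[13.0084, 7.6089]; [7.6089, 6]], rhs = [20.9097, 12.3781]ᵀ  (here Σln s = 7.6089, Σ(ln s)² = 13.0084, Σln g = 12.3781, Σln s·ln g = 20.9097).
Slope k = (n·Σln s·ln g − Σln s·Σln g)/(n·Σ(ln s)² − (Σln s)²) = (6·20.9097 − 7.6089·12.3781)/20.1558 = 1.55166; ln C = (Σln g − k·Σln s)/n = 0.09529.

k = 1.552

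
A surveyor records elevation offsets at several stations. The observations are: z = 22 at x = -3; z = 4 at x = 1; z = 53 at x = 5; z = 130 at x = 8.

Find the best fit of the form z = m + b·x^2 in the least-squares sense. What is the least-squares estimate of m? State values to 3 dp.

MᵀM·[m, b]ᵀ = Mᵀz reads: 4·m + 99·b = 209;  99·m + 4803·b = 9847.
(Σ1 = 4, Σx^2 = 99, Σx^2·x^2 = 4803, Σz = 209, Σx^2·z = 9847.)
det = 4·4803 − 99² = 9411.
m = (209·4803 − 99·9847)/9411 = 9658/3137; b = (4·9847 − 99·209)/9411 = 18697/9411.

m = 3.079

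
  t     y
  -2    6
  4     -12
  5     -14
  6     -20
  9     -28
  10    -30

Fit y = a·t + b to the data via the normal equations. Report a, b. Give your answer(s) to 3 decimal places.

The normal equations are: 262·a + 32·b = -802;  32·a + 6·b = -98.
det = 262·6 − 32² = 548.
a = ((-802)·6 − 32·(-98))/548 = -419/137; b = (262·(-98) − 32·(-802))/548 = -3/137.

a = -3.058, b = -0.022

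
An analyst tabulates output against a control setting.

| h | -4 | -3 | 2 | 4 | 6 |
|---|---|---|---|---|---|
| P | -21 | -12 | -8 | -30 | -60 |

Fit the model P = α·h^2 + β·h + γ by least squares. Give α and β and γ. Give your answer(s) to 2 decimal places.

α = -1.49, β = -0.95, γ = -1.10

With design matrix A, AᵀA = [[1905, 197, 81]; [197, 81, 5]; [81, 5, 5]] and AᵀP = [-3116, -376, -131]ᵀ.
Row-reducing yields α = -29443/19748, β = -9361/9874, γ = -21699/19748.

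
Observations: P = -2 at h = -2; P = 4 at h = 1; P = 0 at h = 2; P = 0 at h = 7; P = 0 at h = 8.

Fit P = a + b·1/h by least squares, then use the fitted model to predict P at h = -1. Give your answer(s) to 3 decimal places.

P̂ = -4.237

Setting ∂/∂a … = 0 gives: 5·a + (71/56)·b = 2;  (71/56)·a + (4817/3136)·b = 5.
(Σ1 = 5, Σ1/h = 71/56, Σ1/h·1/h = 4817/3136, ΣP = 2, Σ1/h·P = 5.)
Eliminating b: (4817/3136)·(row 1) − (71/56)·(row 2) gives (4761/784)·a = (4817/3136)·2 − (71/56)·5 = -5123/1568, so a = -5123/9522.
Then b = (5 − (71/56)·(-5123/9522))/(4817/3136) = 17612/4761.
At h = -1: P̂ = (-5123/9522)·(1) + (17612/4761)·(-1) = -4483/1058.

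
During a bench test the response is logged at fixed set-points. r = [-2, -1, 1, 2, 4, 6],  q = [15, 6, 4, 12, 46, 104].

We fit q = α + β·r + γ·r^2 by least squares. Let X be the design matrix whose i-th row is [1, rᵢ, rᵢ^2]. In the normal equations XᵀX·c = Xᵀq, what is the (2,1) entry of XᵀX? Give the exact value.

10

Row 2 ↔ basis r, column 1 ↔ basis 1, so (XᵀX)_{2,1} = Σᵢ r = (-2)·(1) + (-1)·(1) + (1)·(1) + (2)·(1) + (4)·(1) + (6)·(1) = 10.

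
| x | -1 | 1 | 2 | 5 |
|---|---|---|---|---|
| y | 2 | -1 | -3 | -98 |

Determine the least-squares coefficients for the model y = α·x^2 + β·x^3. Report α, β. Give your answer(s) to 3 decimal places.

With design matrix M, MᵀM = [[643, 3157]; [3157, 15691]] and Mᵀy = [-2461, -12277]ᵀ.
det = 643·15691 − 3157² = 122664.
α = ((-2461)·15691 − 3157·(-12277))/122664 = 23823/20444; β = (643·(-12277) − 3157·(-2461))/122664 = -20789/20444.

α = 1.165, β = -1.017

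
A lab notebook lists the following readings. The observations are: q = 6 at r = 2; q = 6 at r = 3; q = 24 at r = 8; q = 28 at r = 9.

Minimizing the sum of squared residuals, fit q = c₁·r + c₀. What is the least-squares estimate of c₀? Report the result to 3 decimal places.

c₀ = -2.135

Setting ∂/∂c₁ … = 0 gives: 158·c₁ + 22·c₀ = 474;  22·c₁ + 4·c₀ = 64.
(Σr·r = 158, Σr = 22, Σ1 = 4, Σr·q = 474, Σq = 64.)
Eliminating c₀: 4·(row 1) − 22·(row 2) gives 148·c₁ = 4·474 − 22·64 = 488, so c₁ = 122/37.
Then c₀ = (64 − 22·(122/37))/4 = -79/37.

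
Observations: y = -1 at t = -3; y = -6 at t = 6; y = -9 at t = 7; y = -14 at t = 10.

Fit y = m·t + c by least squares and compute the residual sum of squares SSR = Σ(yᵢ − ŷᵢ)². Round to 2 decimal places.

Normal-equation sums: Σt·t = 194, Σt = 20, Σ1 = 4.
Right-hand side: Σt·y = -236, Σy = -30.
Eliminating c: 4·(row 1) − 20·(row 2) gives 376·m = 4·(-236) − 20·(-30) = -344, so m = -43/47.
Then c = ((-30) − 20·(-43/47))/4 = -275/94.
Residuals: -77/94, 227/94, 31/94, -181/94; SSR = 485/47.

SSR = 10.32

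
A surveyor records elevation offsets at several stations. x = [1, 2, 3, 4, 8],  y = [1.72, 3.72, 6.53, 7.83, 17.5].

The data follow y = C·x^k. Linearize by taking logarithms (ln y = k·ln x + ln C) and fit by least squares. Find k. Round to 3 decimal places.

Let Y = ln y. Fitting Y = k·ln x + ln C by least squares:
Sums: Σln x = 5.2575, Σ(ln x)² = 7.9333, Σln y = 8.6526, Σln x·ln y = 11.7768.
Normal system: [[7.9333, 5.2575]; [5.2575, 5]]·[k, ln C]ᵀ = [11.7768, 8.6526]ᵀ.
Δ = 7.9333·5 − (5.2575)² = 12.0252; k = (11.7768·5 − 5.2575·8.6526)/12.0252 = 1.11372, ln C = (7.9333·8.6526 − 5.2575·11.7768)/12.0252 = 0.55944.

k = 1.114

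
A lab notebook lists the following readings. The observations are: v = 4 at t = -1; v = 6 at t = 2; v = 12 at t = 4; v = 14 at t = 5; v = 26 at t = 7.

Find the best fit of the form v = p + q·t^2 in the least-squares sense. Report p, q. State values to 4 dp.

Setting ∂/∂p … = 0 gives: 5·p + 95·q = 62;  95·p + 3299·q = 1844.
Eliminating q: 3299·(row 1) − 95·(row 2) gives 7470·p = 3299·62 − 95·1844 = 29358, so p = 1631/415.
Then q = (1844 − 95·(1631/415))/3299 = 37/83.

p = 3.9301, q = 0.4458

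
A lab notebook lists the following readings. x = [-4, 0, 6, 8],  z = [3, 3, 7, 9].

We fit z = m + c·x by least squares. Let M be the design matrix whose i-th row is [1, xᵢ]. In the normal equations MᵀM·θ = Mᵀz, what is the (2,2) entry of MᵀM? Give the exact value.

Row 2 ↔ basis x, column 2 ↔ basis x, so (MᵀM)_{2,2} = Σᵢ (x)·(x) = (-4)·(-4) + (0)·(0) + (6)·(6) + (8)·(8) = 116.

116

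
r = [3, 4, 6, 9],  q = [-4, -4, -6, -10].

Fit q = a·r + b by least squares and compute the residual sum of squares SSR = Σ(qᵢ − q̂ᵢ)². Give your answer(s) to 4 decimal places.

MᵀM·[a, b]ᵀ = Mᵀq reads: 142·a + 22·b = -154;  22·a + 4·b = -24.
(Σr·r = 142, Σr = 22, Σ1 = 4, Σr·q = -154, Σq = -24.)
Determinant 142·4 − 22² = 84.
a = ((-154)·4 − 22·(-24))/84 = -22/21; b = (142·(-24) − 22·(-154))/84 = -5/21.
Residuals: -13/21, 3/7, 11/21, -1/3; SSR = 20/21.

SSR = 0.9524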